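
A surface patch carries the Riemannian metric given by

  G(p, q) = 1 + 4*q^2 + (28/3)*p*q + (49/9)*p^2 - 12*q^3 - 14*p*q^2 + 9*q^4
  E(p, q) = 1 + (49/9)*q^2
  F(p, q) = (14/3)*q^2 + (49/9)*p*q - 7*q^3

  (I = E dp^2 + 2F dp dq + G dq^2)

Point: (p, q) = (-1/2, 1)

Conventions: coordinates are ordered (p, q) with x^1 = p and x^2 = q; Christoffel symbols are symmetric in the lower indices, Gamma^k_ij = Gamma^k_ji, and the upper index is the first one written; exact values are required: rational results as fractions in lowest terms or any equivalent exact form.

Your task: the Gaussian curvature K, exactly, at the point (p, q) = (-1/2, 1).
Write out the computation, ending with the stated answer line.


E = 58/9, F = -91/18, G = 205/36, EG - F^2 = 401/36 at the point
E_p = 0, E_q = 98/9, F_p = 49/9, F_q = -259/18, G_p = -91/9, G_q = 52/3
E_qq = 98/9, F_pq = 49/9, G_pp = 98/9
Apply the Brioschi formula K = (det M1 - det M2)/(EG - F^2)^2 over the derivative matrices of E, F, G.
M1 = [[-E_qq/2 + F_pq - G_pp/2, E_p/2, F_p - E_q/2], [F_q - G_p/2, E, F], [G_q/2, F, G]] = [[-49/9, 0, 0], [-28/3, 58/9, -91/18], [26/3, -91/18, 205/36]]; det M1 = -19649/324
M2 = [[0, E_q/2, G_p/2], [E_q/2, E, F], [G_p/2, F, G]] = [[0, 49/9, -91/18], [49/9, 58/9, -91/18], [-91/18, -91/18, 205/36]]; det M2 = -17885/324
det M1 - det M2 = -49/9; K = -49/9 / (401/36)^2 = -7056/160801

Answer: K = -7056/160801


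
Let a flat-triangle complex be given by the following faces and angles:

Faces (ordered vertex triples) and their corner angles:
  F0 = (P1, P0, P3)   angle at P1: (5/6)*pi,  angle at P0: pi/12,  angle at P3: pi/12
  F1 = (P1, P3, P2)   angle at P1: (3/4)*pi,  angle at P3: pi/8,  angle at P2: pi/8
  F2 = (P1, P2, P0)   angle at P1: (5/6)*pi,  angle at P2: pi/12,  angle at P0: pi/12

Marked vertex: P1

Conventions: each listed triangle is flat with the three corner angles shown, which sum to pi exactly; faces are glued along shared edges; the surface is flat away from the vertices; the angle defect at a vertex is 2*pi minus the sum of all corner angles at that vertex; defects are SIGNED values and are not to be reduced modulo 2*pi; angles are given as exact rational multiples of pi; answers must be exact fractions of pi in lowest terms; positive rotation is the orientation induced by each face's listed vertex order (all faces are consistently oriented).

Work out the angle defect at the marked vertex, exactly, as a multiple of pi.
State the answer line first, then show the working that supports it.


Answer: defect(P1) = (-5/12)*pi

Sum of corner angles at P1: (29/12)*pi
defect = 2*pi - (29/12)*pi


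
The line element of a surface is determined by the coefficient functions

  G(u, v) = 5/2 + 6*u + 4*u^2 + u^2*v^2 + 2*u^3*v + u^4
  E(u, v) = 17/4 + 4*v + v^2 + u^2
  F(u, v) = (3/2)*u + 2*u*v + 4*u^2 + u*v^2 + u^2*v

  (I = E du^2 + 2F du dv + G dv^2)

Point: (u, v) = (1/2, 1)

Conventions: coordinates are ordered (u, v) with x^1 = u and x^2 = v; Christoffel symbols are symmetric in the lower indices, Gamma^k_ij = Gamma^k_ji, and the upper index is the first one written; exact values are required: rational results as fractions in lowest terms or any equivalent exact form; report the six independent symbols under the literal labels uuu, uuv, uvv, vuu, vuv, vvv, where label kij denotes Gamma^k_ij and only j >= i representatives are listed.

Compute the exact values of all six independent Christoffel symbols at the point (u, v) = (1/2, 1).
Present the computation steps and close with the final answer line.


E = 19/2, F = 7/2, G = 113/16 at the point
E_u = 1, E_v = 6, F_u = 19/2, F_v = 9/4, G_u = 13, G_v = 3/4
EG - F^2 = 1755/32;  g^inv = (32/1755) * [[113/16, -7/2], [-7/2, 19/2]]
first-kind symbols [ij,l] = (1/2)(d_i g_jl + d_j g_il - d_l g_ij): [uu,u] = E_u/2 = 1/2, [uu,v] = F_u - E_v/2 = 13/2, [uv,u] = E_v/2 = 3, [uv,v] = G_u/2 = 13/2, [vv,u] = F_v - G_u/2 = -17/4, [vv,v] = G_v/2 = 3/8
Gamma^u_ij = (G*[ij,u] - F*[ij,v])/(EG - F^2), Gamma^v_ij = (E*[ij,v] - F*[ij,u])/(EG - F^2)

Answer: Gamma_uuu = -41/117, Gamma_uuv = -10/351, Gamma_uvv = -401/702, Gamma_vuu = 128/117, Gamma_vuv = 328/351, Gamma_vvv = 118/351


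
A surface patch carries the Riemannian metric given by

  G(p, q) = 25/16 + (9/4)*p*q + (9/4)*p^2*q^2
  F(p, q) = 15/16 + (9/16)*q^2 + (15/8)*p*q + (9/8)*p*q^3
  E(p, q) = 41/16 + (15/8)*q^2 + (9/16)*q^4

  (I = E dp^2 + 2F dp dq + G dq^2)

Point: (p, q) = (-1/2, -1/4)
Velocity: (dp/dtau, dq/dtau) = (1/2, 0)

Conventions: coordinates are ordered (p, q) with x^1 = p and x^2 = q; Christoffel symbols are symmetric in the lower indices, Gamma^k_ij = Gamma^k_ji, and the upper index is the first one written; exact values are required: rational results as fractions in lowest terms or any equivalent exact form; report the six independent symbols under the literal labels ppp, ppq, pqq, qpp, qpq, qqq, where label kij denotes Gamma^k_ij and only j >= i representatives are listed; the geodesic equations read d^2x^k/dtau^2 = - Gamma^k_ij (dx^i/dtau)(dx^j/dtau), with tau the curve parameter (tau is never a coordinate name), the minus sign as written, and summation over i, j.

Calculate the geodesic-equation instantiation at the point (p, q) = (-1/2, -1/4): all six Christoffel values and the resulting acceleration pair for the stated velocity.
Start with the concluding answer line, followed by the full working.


Answer: Gamma_ppp = 0, Gamma_ppq = -1992/14585, Gamma_pqq = -3984/14585, Gamma_qpp = 0, Gamma_qpq = -288/2917, Gamma_qqq = -576/2917; accelerations (d^2p/dtau^2, d^2q/dtau^2) = (0, 0)

E = 10985/4096, F = 1245/1024, G = 481/256 at the point
E_p = 0, E_q = -249/256, F_p = -249/512, F_q = -339/256, G_p = -45/64, G_q = -45/32
EG - F^2 = 14585/4096;  g^inv = (4096/14585) * [[481/256, -1245/1024], [-1245/1024, 10985/4096]]
first-kind symbols [ij,l] = (1/2)(d_i g_jl + d_j g_il - d_l g_ij): [pp,p] = E_p/2 = 0, [pp,q] = F_p - E_q/2 = 0, [pq,p] = E_q/2 = -249/512, [pq,q] = G_p/2 = -45/128, [qq,p] = F_q - G_p/2 = -249/256, [qq,q] = G_q/2 = -45/64
Gamma^p_ij = (G*[ij,p] - F*[ij,q])/(EG - F^2), Gamma^q_ij = (E*[ij,q] - F*[ij,p])/(EG - F^2)
Gamma_ppp = 0, Gamma_ppq = -1992/14585, Gamma_pqq = -3984/14585, Gamma_qpp = 0, Gamma_qpq = -288/2917, Gamma_qqq = -576/2917
d^2p/dtau^2 = -(Gamma_ppp*(1/2)^2 + 2*Gamma_ppq*(1/2)*(0) + Gamma_pqq*(0)^2) = 0
d^2q/dtau^2 = -(Gamma_qpp*(1/2)^2 + 2*Gamma_qpq*(1/2)*(0) + Gamma_qqq*(0)^2) = 0


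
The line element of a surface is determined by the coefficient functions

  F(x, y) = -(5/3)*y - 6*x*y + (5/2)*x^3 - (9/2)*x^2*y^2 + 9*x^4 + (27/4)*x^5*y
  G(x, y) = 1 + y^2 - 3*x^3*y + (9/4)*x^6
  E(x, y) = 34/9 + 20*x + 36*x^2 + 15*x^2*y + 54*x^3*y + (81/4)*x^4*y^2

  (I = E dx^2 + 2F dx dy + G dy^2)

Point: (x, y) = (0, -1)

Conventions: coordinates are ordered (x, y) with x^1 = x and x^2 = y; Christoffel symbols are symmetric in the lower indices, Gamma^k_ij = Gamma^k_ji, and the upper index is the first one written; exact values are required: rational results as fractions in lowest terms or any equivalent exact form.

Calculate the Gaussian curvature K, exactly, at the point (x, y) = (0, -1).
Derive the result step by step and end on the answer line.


E = 34/9, F = 5/3, G = 2, EG - F^2 = 43/9 at the point
E_x = 20, E_y = 0, F_x = 6, F_y = -5/3, G_x = 0, G_y = -2
E_yy = 0, F_xy = -6, G_xx = 0
Apply the Brioschi formula K = (det M1 - det M2)/(EG - F^2)^2 over the derivative matrices of E, F, G.
M1 = [[-E_yy/2 + F_xy - G_xx/2, E_x/2, F_x - E_y/2], [F_y - G_x/2, E, F], [G_y/2, F, G]] = [[-6, 10, 6], [-5/3, 34/9, 5/3], [-1, 5/3, 2]]; det M1 = -6
M2 = [[0, E_y/2, G_x/2], [E_y/2, E, F], [G_x/2, F, G]] = [[0, 0, 0], [0, 34/9, 5/3], [0, 5/3, 2]]; det M2 = 0
det M1 - det M2 = -6; K = -6 / (43/9)^2 = -486/1849

Answer: K = -486/1849


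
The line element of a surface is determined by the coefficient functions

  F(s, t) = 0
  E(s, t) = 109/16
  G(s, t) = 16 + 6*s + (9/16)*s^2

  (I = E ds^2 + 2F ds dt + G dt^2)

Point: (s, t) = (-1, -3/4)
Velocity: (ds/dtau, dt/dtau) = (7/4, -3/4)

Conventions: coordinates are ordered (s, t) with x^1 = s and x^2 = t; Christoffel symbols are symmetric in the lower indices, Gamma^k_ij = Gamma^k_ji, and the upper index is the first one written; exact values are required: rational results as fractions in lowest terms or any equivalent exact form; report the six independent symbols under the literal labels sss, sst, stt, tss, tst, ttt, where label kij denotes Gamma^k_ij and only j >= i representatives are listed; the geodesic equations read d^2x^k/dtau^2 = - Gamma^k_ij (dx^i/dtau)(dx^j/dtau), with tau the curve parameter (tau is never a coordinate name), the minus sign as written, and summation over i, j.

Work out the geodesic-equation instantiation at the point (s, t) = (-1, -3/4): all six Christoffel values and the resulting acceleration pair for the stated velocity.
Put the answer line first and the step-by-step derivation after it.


Answer: Gamma_sss = 0, Gamma_sst = 0, Gamma_stt = -39/109, Gamma_tss = 0, Gamma_tst = 3/13, Gamma_ttt = 0; accelerations (d^2s/dtau^2, d^2t/dtau^2) = (351/1744, 63/104)

E = 109/16, F = 0, G = 169/16 at the point
E_s = 0, E_t = 0, F_s = 0, F_t = 0, G_s = 39/8, G_t = 0
EG - F^2 = 18421/256;  g^inv = (256/18421) * [[169/16, 0], [0, 109/16]]
first-kind symbols [ij,l] = (1/2)(d_i g_jl + d_j g_il - d_l g_ij): [ss,s] = E_s/2 = 0, [ss,t] = F_s - E_t/2 = 0, [st,s] = E_t/2 = 0, [st,t] = G_s/2 = 39/16, [tt,s] = F_t - G_s/2 = -39/16, [tt,t] = G_t/2 = 0
Gamma^s_ij = (G*[ij,s] - F*[ij,t])/(EG - F^2), Gamma^t_ij = (E*[ij,t] - F*[ij,s])/(EG - F^2)
Gamma_sss = 0, Gamma_sst = 0, Gamma_stt = -39/109, Gamma_tss = 0, Gamma_tst = 3/13, Gamma_ttt = 0
d^2s/dtau^2 = -(Gamma_sss*(7/4)^2 + 2*Gamma_sst*(7/4)*(-3/4) + Gamma_stt*(-3/4)^2) = 351/1744
d^2t/dtau^2 = -(Gamma_tss*(7/4)^2 + 2*Gamma_tst*(7/4)*(-3/4) + Gamma_ttt*(-3/4)^2) = 63/104


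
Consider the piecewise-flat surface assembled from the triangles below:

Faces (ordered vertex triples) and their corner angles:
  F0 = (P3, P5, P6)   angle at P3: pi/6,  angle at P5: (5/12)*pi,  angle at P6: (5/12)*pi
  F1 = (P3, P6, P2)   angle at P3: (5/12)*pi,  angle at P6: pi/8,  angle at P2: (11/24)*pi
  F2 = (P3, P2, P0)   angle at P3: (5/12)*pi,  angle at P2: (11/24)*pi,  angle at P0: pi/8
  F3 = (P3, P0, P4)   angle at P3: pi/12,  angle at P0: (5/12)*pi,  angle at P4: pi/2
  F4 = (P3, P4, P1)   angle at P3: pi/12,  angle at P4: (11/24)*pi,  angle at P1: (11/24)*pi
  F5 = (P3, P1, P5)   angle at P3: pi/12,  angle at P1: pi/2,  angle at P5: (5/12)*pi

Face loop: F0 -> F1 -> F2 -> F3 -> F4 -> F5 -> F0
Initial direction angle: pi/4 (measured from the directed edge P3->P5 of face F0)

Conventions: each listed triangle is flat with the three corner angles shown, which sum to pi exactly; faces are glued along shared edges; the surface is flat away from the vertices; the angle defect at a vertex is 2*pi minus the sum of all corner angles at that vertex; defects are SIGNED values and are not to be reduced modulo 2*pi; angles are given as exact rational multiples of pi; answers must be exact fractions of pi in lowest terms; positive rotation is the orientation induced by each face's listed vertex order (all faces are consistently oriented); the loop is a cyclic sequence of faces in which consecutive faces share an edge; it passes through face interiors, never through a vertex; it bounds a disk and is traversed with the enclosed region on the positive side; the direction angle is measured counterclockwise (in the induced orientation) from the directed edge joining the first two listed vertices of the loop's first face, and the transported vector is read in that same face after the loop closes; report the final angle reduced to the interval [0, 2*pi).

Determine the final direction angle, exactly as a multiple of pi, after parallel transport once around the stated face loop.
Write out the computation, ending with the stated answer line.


enclosed vertex P3: corner angles sum to (5/4)*pi, defect = 2*pi - (5/4)*pi = (3/4)*pi
the rotation equals the total enclosed defect, so the final angle is initial + defects (mod 2*pi)
final angle = pi/4 + (3/4)*pi = pi (mod 2*pi)

Answer: final direction angle = pi


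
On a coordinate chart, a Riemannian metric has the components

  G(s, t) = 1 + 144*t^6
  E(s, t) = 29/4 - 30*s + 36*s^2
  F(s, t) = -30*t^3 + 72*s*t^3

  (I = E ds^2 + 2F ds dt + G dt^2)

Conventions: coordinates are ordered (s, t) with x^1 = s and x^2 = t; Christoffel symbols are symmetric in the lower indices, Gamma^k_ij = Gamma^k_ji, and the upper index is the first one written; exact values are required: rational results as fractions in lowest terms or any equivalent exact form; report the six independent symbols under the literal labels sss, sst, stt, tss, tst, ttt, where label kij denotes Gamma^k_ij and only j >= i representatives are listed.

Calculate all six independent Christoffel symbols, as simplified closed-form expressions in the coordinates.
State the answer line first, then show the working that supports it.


Answer: Gamma_sss = (144*s - 60)/(144*s^2 - 120*s + 576*t^6 + 29), Gamma_sst = 0, Gamma_stt = (864*s*t^2 - 360*t^2)/(144*s^2 - 120*s + 576*t^6 + 29), Gamma_tss = 288*t^3/(144*s^2 - 120*s + 576*t^6 + 29), Gamma_tst = 0, Gamma_ttt = 1728*t^5/(144*s^2 - 120*s + 576*t^6 + 29)

E = 29/4 - 30*s + 36*s^2; F = -30*t^3 + 72*s*t^3; G = 1 + 144*t^6
Gamma^k_ij = (1/2) g^{kl} (d_i g_jl + d_j g_il - d_l g_ij), with g^inv = (1/(EG-F^2)) [[G, -F], [-F, E]]
first partials: E_s = -30 + 72*s, E_t = 0, F_s = 72*t^3, F_t = -90*t^2 + 216*s*t^2, G_s = 0, G_t = 864*t^5
D = EG - F^2 = 29/4 - 30*s + 36*s^2 + 144*t^6
expanded: Gamma^s_ss = (G E_s - 2F F_s + F E_t)/(2D), Gamma^s_st = (G E_t - F G_s)/(2D), Gamma^s_tt = (2G F_t - G G_s - F G_t)/(2D), Gamma^t_ss = (2E F_s - E E_t - F E_s)/(2D), Gamma^t_st = (E G_s - F E_t)/(2D), Gamma^t_tt = (E G_t - 2F F_t + F G_s)/(2D); substitute and cancel common factors


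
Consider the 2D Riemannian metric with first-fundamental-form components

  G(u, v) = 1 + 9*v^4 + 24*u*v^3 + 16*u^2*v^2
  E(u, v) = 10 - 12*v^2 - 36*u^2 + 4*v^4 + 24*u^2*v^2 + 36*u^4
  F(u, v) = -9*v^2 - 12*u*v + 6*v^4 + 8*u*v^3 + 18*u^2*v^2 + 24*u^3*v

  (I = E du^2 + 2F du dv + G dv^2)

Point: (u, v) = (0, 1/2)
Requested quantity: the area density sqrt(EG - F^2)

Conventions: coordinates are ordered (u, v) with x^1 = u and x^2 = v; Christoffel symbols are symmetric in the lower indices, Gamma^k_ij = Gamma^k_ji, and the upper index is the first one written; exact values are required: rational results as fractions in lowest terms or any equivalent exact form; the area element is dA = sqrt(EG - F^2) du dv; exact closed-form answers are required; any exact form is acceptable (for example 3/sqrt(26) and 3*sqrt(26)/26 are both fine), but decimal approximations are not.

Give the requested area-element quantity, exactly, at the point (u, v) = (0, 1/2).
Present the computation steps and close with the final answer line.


E = 29/4, F = -15/8, G = 25/16; EG - F^2 = 125/16

Answer: sqrt(EG - F^2) = 5*sqrt(5)/4


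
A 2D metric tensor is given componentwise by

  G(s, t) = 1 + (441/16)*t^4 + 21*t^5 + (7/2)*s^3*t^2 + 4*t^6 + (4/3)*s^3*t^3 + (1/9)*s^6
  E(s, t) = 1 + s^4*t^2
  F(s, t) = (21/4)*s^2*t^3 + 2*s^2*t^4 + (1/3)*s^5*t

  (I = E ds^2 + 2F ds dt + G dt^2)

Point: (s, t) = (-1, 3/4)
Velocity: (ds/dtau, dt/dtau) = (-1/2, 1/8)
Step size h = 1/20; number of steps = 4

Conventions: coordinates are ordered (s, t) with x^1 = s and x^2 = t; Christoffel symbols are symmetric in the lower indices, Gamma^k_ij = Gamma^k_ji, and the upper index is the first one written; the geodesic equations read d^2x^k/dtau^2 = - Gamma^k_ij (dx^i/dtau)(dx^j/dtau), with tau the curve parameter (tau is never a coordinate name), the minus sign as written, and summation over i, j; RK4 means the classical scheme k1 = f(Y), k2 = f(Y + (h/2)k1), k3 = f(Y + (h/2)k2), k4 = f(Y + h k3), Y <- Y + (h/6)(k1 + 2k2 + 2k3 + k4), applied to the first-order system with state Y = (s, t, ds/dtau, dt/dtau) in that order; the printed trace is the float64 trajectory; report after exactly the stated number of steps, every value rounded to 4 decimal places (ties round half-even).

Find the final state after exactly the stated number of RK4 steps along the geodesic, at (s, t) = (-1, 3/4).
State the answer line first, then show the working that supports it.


Answer: s = -1.0996, t = 0.7767, ds/dtau = -0.4960, dt/dtau = 0.1418

f(Y) = (ds/dtau, dt/dtau, -Gamma^s_ij Y'^i Y'^j, -Gamma^t_ij Y'^i Y'^j) with the Gammas evaluated at the stage position; h = 0.050000; intermediate values shown to 6 dp
step 0: s = -1.0000, t = 0.7500, ds/dtau = -0.5000, dt/dtau = 0.1250
step 1:
  k1: at (s, t) = (-1.000000, 0.750000), (ds/dtau, dt/dtau) = (-0.500000, 0.125000); Gamma_sss = -0.082973, Gamma_sst = 0.055315, Gamma_stt = 0.622298, Gamma_tss = -0.383174, Gamma_tst = 0.255449, Gamma_ttt = 2.873806; k1 = (-0.500000, 0.125000, 0.017934, 0.082821)
  k2: at (s, t) = (-1.012500, 0.753125), (ds/dtau, dt/dtau) = (-0.499552, 0.127071); Gamma_sss = -0.085639, Gamma_sst = 0.057566, Gamma_stt = 0.635154, Gamma_tss = -0.386685, Gamma_tst = 0.259930, Gamma_ttt = 2.867917; k2 = (-0.499552, 0.127071, 0.018424, 0.083190)
  k3: at (s, t) = (-1.012489, 0.753177), (ds/dtau, dt/dtau) = (-0.499539, 0.127080); Gamma_sss = -0.085621, Gamma_sst = 0.057550, Gamma_stt = 0.635046, Gamma_tss = -0.386655, Gamma_tst = 0.259889, Gamma_ttt = 2.867784; k3 = (-0.499539, 0.127080, 0.018417, 0.083169)
  k4: at (s, t) = (-1.024977, 0.756354), (ds/dtau, dt/dtau) = (-0.499079, 0.129158); Gamma_sss = -0.088317, Gamma_sst = 0.059841, Gamma_stt = 0.647876, Gamma_tss = -0.390097, Gamma_tst = 0.264321, Gamma_ttt = 2.861691; k4 = (-0.499079, 0.129158, 0.018905, 0.083503)
  Y <- Y + (h/6)(k1 + 2k2 + 2k3 + k4): s = -1.0250, t = 0.7564, ds/dtau = -0.4991, dt/dtau = 0.1292
step 2:
  k1: at (s, t) = (-1.024977, 0.756354), (ds/dtau, dt/dtau) = (-0.499079, 0.129159); Gamma_sss = -0.088317, Gamma_sst = 0.059841, Gamma_stt = 0.647877, Gamma_tss = -0.390098, Gamma_tst = 0.264322, Gamma_ttt = 2.861691; k1 = (-0.499079, 0.129159, 0.018905, 0.083503)
  k2: at (s, t) = (-1.037454, 0.759583), (ds/dtau, dt/dtau) = (-0.498606, 0.131246); Gamma_sss = -0.091041, Gamma_sst = 0.062173, Gamma_stt = 0.660677, Gamma_tss = -0.393470, Gamma_tst = 0.268705, Gamma_ttt = 2.855392; k2 = (-0.498606, 0.131246, 0.019390, 0.083802)
  k3: at (s, t) = (-1.037442, 0.759635), (ds/dtau, dt/dtau) = (-0.498594, 0.131254); Gamma_sss = -0.091022, Gamma_sst = 0.062155, Gamma_stt = 0.660563, Gamma_tss = -0.393439, Gamma_tst = 0.268662, Gamma_ttt = 2.855259; k3 = (-0.498594, 0.131254, 0.019383, 0.083782)
  k4: at (s, t) = (-1.049907, 0.762917), (ds/dtau, dt/dtau) = (-0.498110, 0.133348); Gamma_sss = -0.093772, Gamma_sst = 0.064523, Gamma_stt = 0.673320, Gamma_tss = -0.396740, Gamma_tst = 0.272992, Gamma_ttt = 2.848751; k4 = (-0.498110, 0.133348, 0.019865, 0.084046)
  Y <- Y + (h/6)(k1 + 2k2 + 2k3 + k4): s = -1.0499, t = 0.7629, ds/dtau = -0.4981, dt/dtau = 0.1333
step 3:
  k1: at (s, t) = (-1.049907, 0.762916), (ds/dtau, dt/dtau) = (-0.498110, 0.133348); Gamma_sss = -0.093772, Gamma_sst = 0.064523, Gamma_stt = 0.673321, Gamma_tss = -0.396740, Gamma_tst = 0.272992, Gamma_ttt = 2.848751; k1 = (-0.498110, 0.133348, 0.019865, 0.084046)
  k2: at (s, t) = (-1.062360, 0.766250), (ds/dtau, dt/dtau) = (-0.497613, 0.135449); Gamma_sss = -0.096547, Gamma_sst = 0.066929, Gamma_stt = 0.686031, Gamma_tss = -0.399969, Gamma_tst = 0.277266, Gamma_ttt = 2.842034; k2 = (-0.497613, 0.135449, 0.020343, 0.084275)
  k3: at (s, t) = (-1.062347, 0.766303), (ds/dtau, dt/dtau) = (-0.497601, 0.135455); Gamma_sss = -0.096527, Gamma_sst = 0.066909, Gamma_stt = 0.685911, Gamma_tss = -0.399937, Gamma_tst = 0.277222, Gamma_ttt = 2.841900; k3 = (-0.497601, 0.135455, 0.020335, 0.084255)
  k4: at (s, t) = (-1.074787, 0.769689), (ds/dtau, dt/dtau) = (-0.497093, 0.137561); Gamma_sss = -0.099325, Gamma_sst = 0.069348, Gamma_stt = 0.698560, Gamma_tss = -0.403091, Gamma_tst = 0.281436, Gamma_ttt = 2.834972; k4 = (-0.497093, 0.137561, 0.020809, 0.084448)
  Y <- Y + (h/6)(k1 + 2k2 + 2k3 + k4): s = -1.0748, t = 0.7697, ds/dtau = -0.4971, dt/dtau = 0.1376
step 4:
  k1: at (s, t) = (-1.074787, 0.769689), (ds/dtau, dt/dtau) = (-0.497093, 0.137561); Gamma_sss = -0.099325, Gamma_sst = 0.069348, Gamma_stt = 0.698561, Gamma_tss = -0.403091, Gamma_tst = 0.281436, Gamma_ttt = 2.834972; k1 = (-0.497093, 0.137561, 0.020809, 0.084448)
  k2: at (s, t) = (-1.087215, 0.773128), (ds/dtau, dt/dtau) = (-0.496573, 0.139672); Gamma_sss = -0.102144, Gamma_sst = 0.071820, Gamma_stt = 0.711146, Gamma_tss = -0.406170, Gamma_tst = 0.285589, Gamma_ttt = 2.827831; k2 = (-0.496573, 0.139672, 0.021276, 0.084604)
  k3: at (s, t) = (-1.087202, 0.773181), (ds/dtau, dt/dtau) = (-0.496561, 0.139676); Gamma_sss = -0.102123, Gamma_sst = 0.071800, Gamma_stt = 0.711020, Gamma_tss = -0.406138, Gamma_tst = 0.285544, Gamma_ttt = 2.827697; k3 = (-0.496561, 0.139676, 0.021269, 0.084585)
  k4: at (s, t) = (-1.099615, 0.776673), (ds/dtau, dt/dtau) = (-0.496029, 0.141790); Gamma_sss = -0.104961, Gamma_sst = 0.074302, Gamma_stt = 0.723528, Gamma_tss = -0.409140, Gamma_tst = 0.289631, Gamma_ttt = 2.820343; k4 = (-0.496029, 0.141790, 0.021730, 0.084706)
  Y <- Y + (h/6)(k1 + 2k2 + 2k3 + k4): s = -1.0996, t = 0.7767, ds/dtau = -0.4960, dt/dtau = 0.1418


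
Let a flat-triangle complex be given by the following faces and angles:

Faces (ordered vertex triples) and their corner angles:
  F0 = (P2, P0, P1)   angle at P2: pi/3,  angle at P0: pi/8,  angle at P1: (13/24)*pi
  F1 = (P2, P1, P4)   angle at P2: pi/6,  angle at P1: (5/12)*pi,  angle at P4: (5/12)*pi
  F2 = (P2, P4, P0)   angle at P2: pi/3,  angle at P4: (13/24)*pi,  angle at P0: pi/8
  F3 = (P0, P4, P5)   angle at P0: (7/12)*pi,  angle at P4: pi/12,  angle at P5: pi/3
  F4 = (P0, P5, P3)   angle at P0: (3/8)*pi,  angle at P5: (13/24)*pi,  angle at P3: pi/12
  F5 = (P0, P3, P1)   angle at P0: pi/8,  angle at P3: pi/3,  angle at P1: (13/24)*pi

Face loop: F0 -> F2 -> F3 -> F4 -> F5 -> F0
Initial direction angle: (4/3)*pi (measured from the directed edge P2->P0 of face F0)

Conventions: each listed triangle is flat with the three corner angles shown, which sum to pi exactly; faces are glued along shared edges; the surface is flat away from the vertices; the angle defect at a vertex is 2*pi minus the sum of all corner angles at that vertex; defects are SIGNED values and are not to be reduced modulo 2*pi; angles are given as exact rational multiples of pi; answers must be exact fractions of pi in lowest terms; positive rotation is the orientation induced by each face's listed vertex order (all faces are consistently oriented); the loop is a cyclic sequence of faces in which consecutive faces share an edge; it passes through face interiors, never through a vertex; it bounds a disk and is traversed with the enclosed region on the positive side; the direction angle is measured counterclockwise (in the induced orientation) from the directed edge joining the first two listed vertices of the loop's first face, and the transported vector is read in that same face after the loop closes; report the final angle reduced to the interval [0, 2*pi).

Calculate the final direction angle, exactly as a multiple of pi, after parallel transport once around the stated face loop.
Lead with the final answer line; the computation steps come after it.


Answer: final direction angle = 0

enclosed vertex P0: corner angles sum to (4/3)*pi, defect = 2*pi - (4/3)*pi = (2/3)*pi
adding the enclosed defects to the starting angle (mod 2*pi, induced orientation) gives the holonomy
final angle = (4/3)*pi + (2/3)*pi = 0 (mod 2*pi)


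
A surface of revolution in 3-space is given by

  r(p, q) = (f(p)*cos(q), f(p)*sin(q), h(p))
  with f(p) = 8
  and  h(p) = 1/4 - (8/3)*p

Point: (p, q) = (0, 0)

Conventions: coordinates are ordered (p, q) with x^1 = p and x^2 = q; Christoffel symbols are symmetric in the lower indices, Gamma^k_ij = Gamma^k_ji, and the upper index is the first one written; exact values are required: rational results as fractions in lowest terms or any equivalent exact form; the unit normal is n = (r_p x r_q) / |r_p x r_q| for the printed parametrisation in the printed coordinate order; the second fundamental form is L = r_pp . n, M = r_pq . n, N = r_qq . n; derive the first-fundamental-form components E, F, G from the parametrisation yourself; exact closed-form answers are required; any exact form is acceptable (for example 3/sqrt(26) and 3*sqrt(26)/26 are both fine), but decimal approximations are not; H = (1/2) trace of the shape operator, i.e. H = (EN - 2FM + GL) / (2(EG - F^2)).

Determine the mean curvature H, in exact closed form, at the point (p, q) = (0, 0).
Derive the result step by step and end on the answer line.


f = 8, f' = 0, f'' = 0, h' = -8/3, h'' = 0
E = 64/9, F = 0, G = 64; answer radicand W^2 = 64/9
unnormalised second-form numerators: l = 0, m = 0, n = -64/3; L = l/sqrt(64/9), and similarly M = m/sqrt(W^2), N = n/sqrt(W^2)
H = (E*n - 2*F*m + G*l) / (2*(EG - F^2)*sqrt(W^2)); E*n - 2*F*m + G*l = -4096/27, EG - F^2 = 4096/9, so H = (-1/6)/sqrt(64/9)

Answer: H = -1/16


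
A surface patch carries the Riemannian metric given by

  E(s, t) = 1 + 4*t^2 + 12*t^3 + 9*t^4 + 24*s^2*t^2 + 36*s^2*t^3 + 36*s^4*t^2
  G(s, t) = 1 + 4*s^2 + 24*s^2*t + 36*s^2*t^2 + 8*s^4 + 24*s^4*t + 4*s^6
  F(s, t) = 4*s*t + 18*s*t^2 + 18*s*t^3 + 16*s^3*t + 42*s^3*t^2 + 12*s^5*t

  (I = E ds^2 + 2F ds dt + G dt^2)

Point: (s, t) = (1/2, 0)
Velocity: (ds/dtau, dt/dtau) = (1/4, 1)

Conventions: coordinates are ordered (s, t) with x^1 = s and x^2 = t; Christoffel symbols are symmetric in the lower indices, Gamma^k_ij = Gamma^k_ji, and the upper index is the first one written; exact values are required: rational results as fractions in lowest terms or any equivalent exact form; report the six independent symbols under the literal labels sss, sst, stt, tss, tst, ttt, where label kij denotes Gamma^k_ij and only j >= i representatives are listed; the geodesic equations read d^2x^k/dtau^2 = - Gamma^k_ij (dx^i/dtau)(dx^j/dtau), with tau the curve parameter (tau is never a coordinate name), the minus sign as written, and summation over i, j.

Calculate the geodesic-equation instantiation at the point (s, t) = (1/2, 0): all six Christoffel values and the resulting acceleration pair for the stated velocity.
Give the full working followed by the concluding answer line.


E = 1, F = 0, G = 41/16 at the point
E_s = 0, E_t = 0, F_s = 0, F_t = 35/8, G_s = 35/4, G_t = 15/2
EG - F^2 = 41/16;  g^inv = (16/41) * [[41/16, 0], [0, 1]]
first-kind symbols [ij,l] = (1/2)(d_i g_jl + d_j g_il - d_l g_ij): [ss,s] = E_s/2 = 0, [ss,t] = F_s - E_t/2 = 0, [st,s] = E_t/2 = 0, [st,t] = G_s/2 = 35/8, [tt,s] = F_t - G_s/2 = 0, [tt,t] = G_t/2 = 15/4
Gamma^s_ij = (G*[ij,s] - F*[ij,t])/(EG - F^2), Gamma^t_ij = (E*[ij,t] - F*[ij,s])/(EG - F^2)
Gamma_sss = 0, Gamma_sst = 0, Gamma_stt = 0, Gamma_tss = 0, Gamma_tst = 70/41, Gamma_ttt = 60/41
d^2s/dtau^2 = -(Gamma_sss*(1/4)^2 + 2*Gamma_sst*(1/4)*(1) + Gamma_stt*(1)^2) = 0
d^2t/dtau^2 = -(Gamma_tss*(1/4)^2 + 2*Gamma_tst*(1/4)*(1) + Gamma_ttt*(1)^2) = -95/41

Answer: Gamma_sss = 0, Gamma_sst = 0, Gamma_stt = 0, Gamma_tss = 0, Gamma_tst = 70/41, Gamma_ttt = 60/41; accelerations (d^2s/dtau^2, d^2t/dtau^2) = (0, -95/41)


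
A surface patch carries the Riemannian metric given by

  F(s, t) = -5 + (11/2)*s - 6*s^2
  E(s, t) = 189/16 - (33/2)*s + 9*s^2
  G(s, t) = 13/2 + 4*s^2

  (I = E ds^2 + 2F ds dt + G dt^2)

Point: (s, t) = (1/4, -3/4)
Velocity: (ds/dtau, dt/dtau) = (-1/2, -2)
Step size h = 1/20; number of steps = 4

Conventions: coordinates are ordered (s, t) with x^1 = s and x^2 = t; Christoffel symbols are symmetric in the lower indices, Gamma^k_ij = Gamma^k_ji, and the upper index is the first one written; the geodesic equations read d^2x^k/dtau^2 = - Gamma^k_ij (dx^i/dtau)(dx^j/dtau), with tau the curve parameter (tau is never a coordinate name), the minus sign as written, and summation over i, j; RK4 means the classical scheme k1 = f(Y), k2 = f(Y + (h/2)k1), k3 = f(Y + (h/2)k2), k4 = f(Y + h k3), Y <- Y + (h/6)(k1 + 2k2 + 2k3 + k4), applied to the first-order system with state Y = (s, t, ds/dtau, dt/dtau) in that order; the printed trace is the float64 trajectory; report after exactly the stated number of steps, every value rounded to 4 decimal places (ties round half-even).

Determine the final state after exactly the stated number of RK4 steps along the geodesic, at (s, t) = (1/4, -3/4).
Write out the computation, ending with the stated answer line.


f(Y) = (ds/dtau, dt/dtau, -Gamma^s_ij Y'^i Y'^j, -Gamma^t_ij Y'^i Y'^j) with the Gammas evaluated at the stage position; h = 0.050000; intermediate values shown to 6 dp
step 0: s = 0.2500, t = -0.7500, ds/dtau = -0.5000, dt/dtau = -2.0000
step 1:
  k1: at (s, t) = (0.250000, -0.750000), (ds/dtau, dt/dtau) = (-0.500000, -2.000000); Gamma_sss = -0.768504, Gamma_sst = 0.100787, Gamma_stt = -0.170079, Gamma_tss = -0.085039, Gamma_tst = 0.207874, Gamma_ttt = -0.100787; k1 = (-0.500000, -2.000000, 0.670866, 0.008661)
  k2: at (s, t) = (0.237500, -0.800000), (ds/dtau, dt/dtau) = (-0.483228, -1.999783); Gamma_sss = -0.755975, Gamma_sst = 0.095179, Gamma_stt = -0.158757, Gamma_tss = -0.059211, Gamma_tst = 0.198313, Gamma_ttt = -0.095179; k2 = (-0.483228, -1.999783, 0.627464, 0.011179)
  k3: at (s, t) = (0.237919, -0.799995), (ds/dtau, dt/dtau) = (-0.484313, -1.999721); Gamma_sss = -0.756396, Gamma_sst = 0.095365, Gamma_stt = -0.159130, Gamma_tss = -0.060080, Gamma_tst = 0.198635, Gamma_ttt = -0.095365; k3 = (-0.484313, -1.999721, 0.629042, 0.010694)
  k4: at (s, t) = (0.225784, -0.849986), (ds/dtau, dt/dtau) = (-0.468548, -1.999465); Gamma_sss = -0.744182, Gamma_sst = 0.090018, Gamma_stt = -0.148490, Gamma_tss = -0.034877, Gamma_tst = 0.189289, Gamma_ttt = -0.090018; k4 = (-0.468548, -1.999465, 0.588352, 0.012867)
  Y <- Y + (h/6)(k1 + 2k2 + 2k3 + k4): s = 0.2258, t = -0.8500, ds/dtau = -0.4686, dt/dtau = -1.9995
step 2:
  k1: at (s, t) = (0.225803, -0.849987), (ds/dtau, dt/dtau) = (-0.468565, -1.999456); Gamma_sss = -0.744201, Gamma_sst = 0.090026, Gamma_stt = -0.148506, Gamma_tss = -0.034916, Gamma_tst = 0.189303, Gamma_ttt = -0.090026; k1 = (-0.468565, -1.999456, 0.588407, 0.012867)
  k2: at (s, t) = (0.214089, -0.899974), (ds/dtau, dt/dtau) = (-0.453855, -1.999134); Gamma_sss = -0.732360, Gamma_sst = 0.084951, Gamma_stt = -0.138560, Gamma_tss = -0.010463, Gamma_tst = 0.180216, Gamma_ttt = -0.084951; k2 = (-0.453855, -1.999134, 0.550463, 0.014638)
  k3: at (s, t) = (0.214457, -0.899966), (ds/dtau, dt/dtau) = (-0.454803, -1.999090); Gamma_sss = -0.732733, Gamma_sst = 0.085109, Gamma_stt = -0.138868, Gamma_tss = -0.011232, Gamma_tst = 0.180502, Gamma_ttt = -0.085109; k3 = (-0.454803, -1.999090, 0.551769, 0.014226)
  k4: at (s, t) = (0.203063, -0.949942), (ds/dtau, dt/dtau) = (-0.440976, -1.998745); Gamma_sss = -0.721166, Gamma_sst = 0.080245, Gamma_stt = -0.129480, Gamma_tss = 0.012667, Gamma_tst = 0.171601, Gamma_ttt = -0.080245; k4 = (-0.440976, -1.998745, 0.516053, 0.015615)
  Y <- Y + (h/6)(k1 + 2k2 + 2k3 + k4): s = 0.2031, t = -0.9499, ds/dtau = -0.4410, dt/dtau = -1.9987
step 3:
  k1: at (s, t) = (0.203079, -0.949943), (ds/dtau, dt/dtau) = (-0.440990, -1.998738); Gamma_sss = -0.721183, Gamma_sst = 0.080252, Gamma_stt = -0.129493, Gamma_tss = 0.012633, Gamma_tst = 0.171613, Gamma_ttt = -0.080252; k1 = (-0.440990, -1.998738, 0.516099, 0.015616)
  k2: at (s, t) = (0.192055, -0.999911), (ds/dtau, dt/dtau) = (-0.428088, -1.998347); Gamma_sss = -0.709940, Gamma_sst = 0.075609, Gamma_stt = -0.120675, Gamma_tss = 0.035868, Gamma_tst = 0.162937, Gamma_ttt = -0.075609; k2 = (-0.428088, -1.998347, 0.482645, 0.016589)
  k3: at (s, t) = (0.192377, -0.999901), (ds/dtau, dt/dtau) = (-0.428924, -1.998323); Gamma_sss = -0.710270, Gamma_sst = 0.075744, Gamma_stt = -0.120930, Gamma_tss = 0.035187, Gamma_tst = 0.163192, Gamma_ttt = -0.075744; k3 = (-0.428924, -1.998323, 0.483736, 0.016242)
  k4: at (s, t) = (0.181633, -1.049859), (ds/dtau, dt/dtau) = (-0.416804, -1.997926); Gamma_sss = -0.699266, Gamma_sst = 0.071274, Gamma_stt = -0.112572, Gamma_tss = 0.057933, Gamma_tst = 0.154676, Gamma_ttt = -0.071274; k4 = (-0.416804, -1.997926, 0.452129, 0.016828)
  Y <- Y + (h/6)(k1 + 2k2 + 2k3 + k4): s = 0.1816, t = -1.0499, ds/dtau = -0.4168, dt/dtau = -1.9979
step 4:
  k1: at (s, t) = (0.181647, -1.049859), (ds/dtau, dt/dtau) = (-0.416815, -1.997920); Gamma_sss = -0.699281, Gamma_sst = 0.071280, Gamma_stt = -0.112583, Gamma_tss = 0.057903, Gamma_tst = 0.154688, Gamma_ttt = -0.071280; k1 = (-0.416815, -1.997920, 0.452167, 0.016830)
  k2: at (s, t) = (0.171227, -1.099807), (ds/dtau, dt/dtau) = (-0.405511, -1.997499); Gamma_sss = -0.688561, Gamma_sst = 0.066992, Gamma_stt = -0.104697, Gamma_tss = 0.080063, Gamma_tst = 0.146369, Gamma_ttt = -0.066992; k2 = (-0.405511, -1.997499, 0.422439, 0.017012)
  k3: at (s, t) = (0.171510, -1.099797), (ds/dtau, dt/dtau) = (-0.406254, -1.997495); Gamma_sss = -0.688852, Gamma_sst = 0.067108, Gamma_stt = -0.104908, Gamma_tss = 0.079460, Gamma_tst = 0.146595, Gamma_ttt = -0.067108; k3 = (-0.406254, -1.997495, 0.423356, 0.016722)
  k4: at (s, t) = (0.161335, -1.149734), (ds/dtau, dt/dtau) = (-0.395648, -1.997084); Gamma_sss = -0.678338, Gamma_sst = 0.062961, Gamma_stt = -0.097404, Gamma_tss = 0.101190, Gamma_tst = 0.138415, Gamma_ttt = -0.062961; k4 = (-0.395648, -1.997084, 0.395169, 0.016534)
  Y <- Y + (h/6)(k1 + 2k2 + 2k3 + k4): s = 0.1613, t = -1.1497, ds/dtau = -0.3957, dt/dtau = -1.9971

Answer: s = 0.1613, t = -1.1497, ds/dtau = -0.3957, dt/dtau = -1.9971


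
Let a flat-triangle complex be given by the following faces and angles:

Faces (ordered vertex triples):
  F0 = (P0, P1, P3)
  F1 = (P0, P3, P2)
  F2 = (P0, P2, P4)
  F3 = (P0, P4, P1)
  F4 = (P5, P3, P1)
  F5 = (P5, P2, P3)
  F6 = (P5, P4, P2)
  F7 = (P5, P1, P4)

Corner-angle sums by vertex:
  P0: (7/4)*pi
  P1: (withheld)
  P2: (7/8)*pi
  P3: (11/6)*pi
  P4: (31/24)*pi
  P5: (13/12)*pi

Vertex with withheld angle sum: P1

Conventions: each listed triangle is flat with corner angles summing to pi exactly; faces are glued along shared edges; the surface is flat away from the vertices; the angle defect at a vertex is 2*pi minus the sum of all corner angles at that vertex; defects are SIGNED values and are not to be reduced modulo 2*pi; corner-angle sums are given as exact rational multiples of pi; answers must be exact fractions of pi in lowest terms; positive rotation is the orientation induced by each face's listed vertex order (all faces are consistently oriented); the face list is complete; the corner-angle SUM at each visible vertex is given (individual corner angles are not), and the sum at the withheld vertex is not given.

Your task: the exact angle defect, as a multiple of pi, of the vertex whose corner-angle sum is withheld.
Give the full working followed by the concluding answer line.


V = 6, E = 12, F = 8; chi = V - E + F = 2
Gauss-Bonnet: total defect = 2*pi*chi = 4*pi; visible defects sum to (19/6)*pi

Answer: defect(P1) = (5/6)*pi


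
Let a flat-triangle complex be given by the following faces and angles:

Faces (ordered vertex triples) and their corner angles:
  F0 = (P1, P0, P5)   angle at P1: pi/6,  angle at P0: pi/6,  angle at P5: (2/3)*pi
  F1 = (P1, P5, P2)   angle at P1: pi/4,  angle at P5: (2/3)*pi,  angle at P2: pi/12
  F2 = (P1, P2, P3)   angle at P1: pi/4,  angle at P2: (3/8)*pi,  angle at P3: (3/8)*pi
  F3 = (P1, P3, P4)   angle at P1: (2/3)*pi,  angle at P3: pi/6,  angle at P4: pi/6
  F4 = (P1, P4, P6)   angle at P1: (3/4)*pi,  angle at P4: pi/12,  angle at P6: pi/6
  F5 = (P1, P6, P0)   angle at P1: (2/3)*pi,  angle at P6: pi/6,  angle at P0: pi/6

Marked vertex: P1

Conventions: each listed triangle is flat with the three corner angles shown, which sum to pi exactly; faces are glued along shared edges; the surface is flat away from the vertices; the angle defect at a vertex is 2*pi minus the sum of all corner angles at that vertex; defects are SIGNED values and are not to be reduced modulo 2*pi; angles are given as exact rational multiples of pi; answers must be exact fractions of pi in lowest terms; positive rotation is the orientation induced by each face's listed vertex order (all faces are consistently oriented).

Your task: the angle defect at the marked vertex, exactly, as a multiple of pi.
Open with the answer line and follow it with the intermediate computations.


Answer: defect(P1) = (-3/4)*pi

Sum of corner angles at P1: (11/4)*pi
defect = 2*pi - (11/4)*pi


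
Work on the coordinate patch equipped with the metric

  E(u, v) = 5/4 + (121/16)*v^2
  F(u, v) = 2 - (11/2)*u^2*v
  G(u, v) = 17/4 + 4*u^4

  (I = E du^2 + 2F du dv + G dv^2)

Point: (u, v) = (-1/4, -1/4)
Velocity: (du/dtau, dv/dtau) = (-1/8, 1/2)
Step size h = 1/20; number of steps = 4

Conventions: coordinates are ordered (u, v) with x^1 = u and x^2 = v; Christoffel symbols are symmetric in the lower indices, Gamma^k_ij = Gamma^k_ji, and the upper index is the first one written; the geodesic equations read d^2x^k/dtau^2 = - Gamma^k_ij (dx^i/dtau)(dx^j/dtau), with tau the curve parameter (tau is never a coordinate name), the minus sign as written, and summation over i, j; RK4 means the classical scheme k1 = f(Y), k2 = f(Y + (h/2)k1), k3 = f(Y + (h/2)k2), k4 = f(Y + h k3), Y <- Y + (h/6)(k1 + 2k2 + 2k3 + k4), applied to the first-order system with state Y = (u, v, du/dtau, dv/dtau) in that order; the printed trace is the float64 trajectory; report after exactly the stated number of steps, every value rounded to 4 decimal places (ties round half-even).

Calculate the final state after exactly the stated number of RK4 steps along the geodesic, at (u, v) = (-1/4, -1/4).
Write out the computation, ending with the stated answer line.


f(Y) = (du/dtau, dv/dtau, -Gamma^u_ij Y'^i Y'^j, -Gamma^v_ij Y'^i Y'^j) with the Gammas evaluated at the stage position; h = 0.050000; intermediate values shown to 6 dp
step 0: u = -0.2500, v = -0.2500, du/dtau = -0.1250, dv/dtau = 0.5000
step 1:
  k1: at (u, v) = (-0.250000, -0.250000), (du/dtau, dv/dtau) = (-0.125000, 0.500000); Gamma_uuu = -0.837366, Gamma_uuv = -2.603861, Gamma_uvv = -0.311339, Gamma_vuu = 0.691532, Gamma_vuv = 1.244013, Gamma_vvv = 0.152248; k1 = (-0.125000, 0.500000, -0.234564, 0.106634)
  k2: at (u, v) = (-0.253125, -0.237500), (du/dtau, dv/dtau) = (-0.130864, 0.502666); Gamma_uuu = -0.841136, Gamma_uuv = -2.629692, Gamma_uvv = -0.337909, Gamma_vuu = 0.676791, Gamma_vuv = 1.253915, Gamma_vvv = 0.165033; k2 = (-0.130864, 0.502666, -0.246182, 0.111678)
  k3: at (u, v) = (-0.253272, -0.237433), (du/dtau, dv/dtau) = (-0.131155, 0.502792); Gamma_uuu = -0.841024, Gamma_uuv = -2.629963, Gamma_uvv = -0.338341, Gamma_vuu = 0.676580, Gamma_vuv = 1.254028, Gamma_vvv = 0.165248; k3 = (-0.131155, 0.502792, -0.246858, 0.111977)
  k4: at (u, v) = (-0.256558, -0.224860), (du/dtau, dv/dtau) = (-0.137343, 0.505599); Gamma_uuu = -0.842410, Gamma_uuv = -2.648583, Gamma_uvv = -0.367687, Gamma_vuu = 0.660674, Gamma_vuv = 1.260196, Gamma_vvv = 0.179340; k4 = (-0.137343, 0.505599, -0.257955, 0.116710)
  Y <- Y + (h/6)(k1 + 2k2 + 2k3 + k4): u = -0.2566, v = -0.2249, du/dtau = -0.1373, dv/dtau = 0.5056
step 2:
  k1: at (u, v) = (-0.256553, -0.224862), (du/dtau, dv/dtau) = (-0.137322, 0.505589); Gamma_uuu = -0.842414, Gamma_uuv = -2.648576, Gamma_uvv = -0.367672, Gamma_vuu = 0.660681, Gamma_vuv = 1.260194, Gamma_vvv = 0.179333; k1 = (-0.137322, 0.505589, -0.257902, 0.116686)
  k2: at (u, v) = (-0.259986, -0.212223), (du/dtau, dv/dtau) = (-0.143769, 0.508506); Gamma_uuu = -0.840894, Gamma_uuv = -2.657955, Gamma_uvv = -0.399914, Gamma_vuu = 0.643384, Gamma_vuv = 1.261640, Gamma_vvv = 0.194781; k2 = (-0.143769, 0.508506, -0.267843, 0.120806)
  k3: at (u, v) = (-0.260147, -0.212150), (du/dtau, dv/dtau) = (-0.144018, 0.508609); Gamma_uuu = -0.840732, Gamma_uuv = -2.658121, Gamma_uvv = -0.400462, Gamma_vuu = 0.643144, Gamma_vuv = 1.261690, Gamma_vvv = 0.195053; k3 = (-0.144018, 0.508609, -0.268377, 0.121038)
  k4: at (u, v) = (-0.263754, -0.199432), (du/dtau, dv/dtau) = (-0.150741, 0.511641); Gamma_uuu = -0.835619, Gamma_uuv = -2.655757, Gamma_uvv = -0.435894, Gamma_vuu = 0.624121, Gamma_vuv = 1.257186, Gamma_vvv = 0.211987; k4 = (-0.150741, 0.511641, -0.276556, 0.124246)
  Y <- Y + (h/6)(k1 + 2k2 + 2k3 + k4): u = -0.2638, v = -0.1994, du/dtau = -0.1507, dv/dtau = 0.5116
step 3:
  k1: at (u, v) = (-0.263750, -0.199434), (du/dtau, dv/dtau) = (-0.150712, 0.511627); Gamma_uuu = -0.835624, Gamma_uuv = -2.655755, Gamma_uvv = -0.435880, Gamma_vuu = 0.624126, Gamma_vuv = 1.257186, Gamma_vvv = 0.211980; k1 = (-0.150712, 0.511627, -0.276486, 0.124215)
  k2: at (u, v) = (-0.267518, -0.186643), (du/dtau, dv/dtau) = (-0.157625, 0.514733); Gamma_uuu = -0.826223, Gamma_uuv = -2.638846, Gamma_uvv = -0.474537, Gamma_vuu = 0.603069, Gamma_vuv = 1.245384, Gamma_vvv = 0.230403; k2 = (-0.157625, 0.514733, -0.281947, 0.126058)
  k3: at (u, v) = (-0.267691, -0.186565), (du/dtau, dv/dtau) = (-0.157761, 0.514779); Gamma_uuu = -0.825994, Gamma_uuv = -2.638802, Gamma_uvv = -0.475207, Gamma_vuu = 0.602795, Gamma_vuv = 1.245317, Gamma_vvv = 0.230733; k3 = (-0.157761, 0.514779, -0.282119, 0.126123)
  k4: at (u, v) = (-0.271638, -0.173695), (du/dtau, dv/dtau) = (-0.164818, 0.517933); Gamma_uuu = -0.811435, Gamma_uuv = -2.603909, Gamma_uvv = -0.517228, Gamma_vuu = 0.579298, Gamma_vuv = 1.224553, Gamma_vvv = 0.250695; k4 = (-0.164818, 0.517933, -0.283774, 0.126081)
  Y <- Y + (h/6)(k1 + 2k2 + 2k3 + k4): u = -0.2716, v = -0.1737, du/dtau = -0.1648, dv/dtau = 0.5179
step 4:
  k1: at (u, v) = (-0.271636, -0.173695), (du/dtau, dv/dtau) = (-0.164782, 0.517916); Gamma_uuu = -0.811438, Gamma_uuv = -2.603910, Gamma_uvv = -0.517219, Gamma_vuu = 0.579301, Gamma_vuv = 1.224555, Gamma_vvv = 0.250691; k1 = (-0.164782, 0.517916, -0.283683, 0.126041)
  k2: at (u, v) = (-0.275756, -0.160747), (du/dtau, dv/dtau) = (-0.171874, 0.521067); Gamma_uuu = -0.790886, Gamma_uuv = -2.547482, Gamma_uvv = -0.562436, Gamma_vuu = 0.552990, Gamma_vuv = 1.193149, Gamma_vvv = 0.272092; k2 = (-0.171874, 0.521067, -0.280225, 0.123501)
  k3: at (u, v) = (-0.275933, -0.160669), (du/dtau, dv/dtau) = (-0.171788, 0.521004); Gamma_uuu = -0.790575, Gamma_uuv = -2.547102, Gamma_uvv = -0.563207, Gamma_vuu = 0.552685, Gamma_vuv = 1.192904, Gamma_vvv = 0.272468; k3 = (-0.171788, 0.521004, -0.279732, 0.123265)
  k4: at (u, v) = (-0.280225, -0.147645), (du/dtau, dv/dtau) = (-0.178769, 0.524079); Gamma_uuu = -0.763087, Gamma_uuv = -2.465002, Gamma_uvv = -0.611376, Gamma_vuu = 0.523149, Gamma_vuv = 1.148897, Gamma_vvv = 0.295166; k4 = (-0.178769, 0.524079, -0.269581, 0.117489)
  Y <- Y + (h/6)(k1 + 2k2 + 2k3 + k4): u = -0.2802, v = -0.1476, du/dtau = -0.1787, dv/dtau = 0.5241

Answer: u = -0.2802, v = -0.1476, du/dtau = -0.1787, dv/dtau = 0.5241
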